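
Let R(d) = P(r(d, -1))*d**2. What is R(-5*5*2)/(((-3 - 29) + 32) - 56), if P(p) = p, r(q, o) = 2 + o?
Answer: -625/14 ≈ -44.643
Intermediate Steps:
R(d) = d**2 (R(d) = (2 - 1)*d**2 = 1*d**2 = d**2)
R(-5*5*2)/(((-3 - 29) + 32) - 56) = (-5*5*2)**2/(((-3 - 29) + 32) - 56) = (-25*2)**2/((-32 + 32) - 56) = (-50)**2/(0 - 56) = 2500/(-56) = 2500*(-1/56) = -625/14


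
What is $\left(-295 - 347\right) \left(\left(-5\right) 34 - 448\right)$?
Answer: $396756$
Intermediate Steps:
$\left(-295 - 347\right) \left(\left(-5\right) 34 - 448\right) = - 642 \left(-170 - 448\right) = \left(-642\right) \left(-618\right) = 396756$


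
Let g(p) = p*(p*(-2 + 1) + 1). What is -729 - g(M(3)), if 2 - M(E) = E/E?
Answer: -729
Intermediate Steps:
M(E) = 1 (M(E) = 2 - E/E = 2 - 1*1 = 2 - 1 = 1)
g(p) = p*(1 - p) (g(p) = p*(p*(-1) + 1) = p*(-p + 1) = p*(1 - p))
-729 - g(M(3)) = -729 - (1 - 1*1) = -729 - (1 - 1) = -729 - 0 = -729 - 1*0 = -729 + 0 = -729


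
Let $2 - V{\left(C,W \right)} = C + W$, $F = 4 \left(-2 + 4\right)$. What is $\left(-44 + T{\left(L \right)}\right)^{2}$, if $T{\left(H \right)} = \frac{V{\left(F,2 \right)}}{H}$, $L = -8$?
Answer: $1849$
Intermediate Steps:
$F = 8$ ($F = 4 \cdot 2 = 8$)
$V{\left(C,W \right)} = 2 - C - W$ ($V{\left(C,W \right)} = 2 - \left(C + W\right) = 2 - C - W$)
$T{\left(H \right)} = - \frac{8}{H}$ ($T{\left(H \right)} = \frac{2 - 8 - 2}{H} = - \frac{8}{H}$)
$\left(-44 + T{\left(L \right)}\right)^{2} = \left(-44 - \frac{8}{-8}\right)^{2} = \left(-44 - -1\right)^{2} = \left(-44 + 1\right)^{2} = \left(-43\right)^{2} = 1849$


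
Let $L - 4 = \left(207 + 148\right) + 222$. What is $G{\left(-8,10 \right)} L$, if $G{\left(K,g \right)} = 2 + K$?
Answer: $-3486$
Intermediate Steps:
$L = 581$ ($L = 4 + \left(\left(207 + 148\right) + 222\right) = 4 + \left(355 + 222\right) = 4 + 577 = 581$)
$G{\left(-8,10 \right)} L = \left(2 - 8\right) 581 = \left(-6\right) 581 = -3486$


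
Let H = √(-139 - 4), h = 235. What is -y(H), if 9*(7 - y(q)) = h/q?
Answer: -7 - 235*I*√143/1287 ≈ -7.0 - 2.1835*I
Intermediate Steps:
H = I*√143 (H = √(-143) = I*√143 ≈ 11.958*I)
y(q) = 7 - 235/(9*q)
-y(H) = -(7 - 235*(-I*√143/143)/9) = -(7 - (-235)*I*√143/1287) = -(7 + 235*I*√143/1287) = -7 - 235*I*√143/1287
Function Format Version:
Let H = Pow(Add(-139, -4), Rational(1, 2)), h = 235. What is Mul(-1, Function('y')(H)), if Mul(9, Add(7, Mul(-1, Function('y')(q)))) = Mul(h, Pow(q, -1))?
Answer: Add(-7, Mul(Rational(-235, 1287), I, Pow(143, Rational(1, 2)))) ≈ Add(-7.0000, Mul(-2.1835, I))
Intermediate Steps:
H = Mul(I, Pow(143, Rational(1, 2))) (H = Pow(-143, Rational(1, 2)) = Mul(I, Pow(143, Rational(1, 2))) ≈ Mul(11.958, I))
Function('y')(q) = Add(7, Mul(Rational(-235, 9), Pow(q, -1))) (Function('y')(q) = Add(7, Mul(Rational(-1, 9), Mul(235, Pow(q, -1)))) = Add(7, Mul(Rational(-235, 9), Pow(q, -1))))
Mul(-1, Function('y')(H)) = Mul(-1, Add(7, Mul(Rational(-235, 9), Pow(Mul(I, Pow(143, Rational(1, 2))), -1)))) = Mul(-1, Add(7, Mul(Rational(-235, 9), Mul(Rational(-1, 143), I, Pow(143, Rational(1, 2)))))) = Mul(-1, Add(7, Mul(Rational(235, 1287), I, Pow(143, Rational(1, 2))))) = Add(-7, Mul(Rational(-235, 1287), I, Pow(143, Rational(1, 2))))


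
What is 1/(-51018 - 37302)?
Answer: -1/88320 ≈ -1.1322e-5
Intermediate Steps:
1/(-51018 - 37302) = 1/(-88320) = -1/88320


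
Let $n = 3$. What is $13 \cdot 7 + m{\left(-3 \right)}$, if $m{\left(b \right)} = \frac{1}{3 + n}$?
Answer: $\frac{547}{6} \approx 91.167$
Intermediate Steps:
$m{\left(b \right)} = \frac{1}{6}$ ($m{\left(b \right)} = \frac{1}{3 + 3} = \frac{1}{6}$)
$13 \cdot 7 + m{\left(-3 \right)} = 13 \cdot 7 + \frac{1}{6} = 91 + \frac{1}{6} = \frac{547}{6}$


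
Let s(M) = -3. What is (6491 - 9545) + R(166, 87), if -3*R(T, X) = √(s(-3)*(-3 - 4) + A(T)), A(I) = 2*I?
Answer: -3054 - √353/3 ≈ -3060.3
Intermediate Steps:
R(T, X) = -√(21 + 2*T)/3 (R(T, X) = -√(-3*(-3 - 4) + 2*T)/3 = -√(-3*(-7) + 2*T)/3 = -√(21 + 2*T)/3)
(6491 - 9545) + R(166, 87) = (6491 - 9545) - √(21 + 2*166)/3 = -3054 - √(21 + 332)/3 = -3054 - √353/3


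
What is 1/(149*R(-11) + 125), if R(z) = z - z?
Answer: 1/125 ≈ 0.0080000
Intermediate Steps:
R(z) = 0
1/(149*R(-11) + 125) = 1/(149*0 + 125) = 1/(0 + 125) = 1/125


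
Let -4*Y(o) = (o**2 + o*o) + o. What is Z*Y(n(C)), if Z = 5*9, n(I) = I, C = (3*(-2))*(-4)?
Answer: -13230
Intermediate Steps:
C = 24 (C = -6*(-4) = 24)
Y(o) = -o**2/2 - o/4 (Y(o) = -((o**2 + o*o) + o)/4 = -((o**2 + o**2) + o)/4 = -(2*o**2 + o)/4 = -(o + 2*o**2)/4 = -o**2/2 - o/4)
Z = 45
Z*Y(n(C)) = 45*(-1/4*24*(1 + 2*24)) = 45*(-1/4*24*(1 + 48)) = 45*(-1/4*24*49) = 45*(-294) = -13230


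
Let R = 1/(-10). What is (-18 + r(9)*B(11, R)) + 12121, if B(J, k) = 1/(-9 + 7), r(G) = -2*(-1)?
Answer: 12102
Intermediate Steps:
r(G) = 2
R = -⅒ ≈ -0.10000
B(J, k) = -½ (B(J, k) = 1/(-2) = -½)
(-18 + r(9)*B(11, R)) + 12121 = (-18 + 2*(-½)) + 12121 = (-18 - 1) + 12121 = -19 + 12121 = 12102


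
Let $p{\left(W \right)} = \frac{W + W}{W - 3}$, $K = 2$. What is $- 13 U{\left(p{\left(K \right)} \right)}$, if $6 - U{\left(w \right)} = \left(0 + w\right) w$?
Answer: $130$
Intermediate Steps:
$p{\left(W \right)} = \frac{2 W}{-3 + W}$
$U{\left(w \right)} = 6 - w^{2}$ ($U{\left(w \right)} = 6 - \left(0 + w\right) w = 6 - w w = 6 - w^{2}$)
$- 13 U{\left(p{\left(K \right)} \right)} = - 13 \left(6 - \left(2 \cdot 2 \frac{1}{-3 + 2}\right)^{2}\right) = - 13 \left(6 - \left(2 \cdot 2 \frac{1}{-1}\right)^{2}\right) = - 13 \left(6 - \left(2 \cdot 2 \left(-1\right)\right)^{2}\right) = - 13 \left(6 - \left(-4\right)^{2}\right) = - 13 \left(6 - 16\right) = \left(-13\right) \left(-10\right) = 130$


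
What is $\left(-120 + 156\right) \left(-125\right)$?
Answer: $-4500$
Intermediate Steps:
$\left(-120 + 156\right) \left(-125\right) = 36 \left(-125\right) = -4500$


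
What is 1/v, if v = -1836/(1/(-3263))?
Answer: 1/5990868 ≈ 1.6692e-7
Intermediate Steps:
v = 5990868 (v = -1836/(-1/3263) = -1836*(-3263) = 5990868)
1/v = 1/5990868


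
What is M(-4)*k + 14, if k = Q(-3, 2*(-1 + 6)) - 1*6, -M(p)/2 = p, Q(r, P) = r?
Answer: -58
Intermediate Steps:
M(p) = -2*p
k = -9 (k = -3 - 1*6 = -3 - 6 = -9)
M(-4)*k + 14 = -2*(-4)*(-9) + 14 = 8*(-9) + 14 = -72 + 14 = -58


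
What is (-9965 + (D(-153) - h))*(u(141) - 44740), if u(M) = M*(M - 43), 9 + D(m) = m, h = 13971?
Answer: 745158356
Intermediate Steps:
D(m) = -9 + m
u(M) = M*(-43 + M)
(-9965 + (D(-153) - h))*(u(141) - 44740) = (-9965 + ((-9 - 153) - 1*13971))*(141*(-43 + 141) - 44740) = (-9965 + (-162 - 13971))*(141*98 - 44740) = (-9965 - 14133)*(13818 - 44740) = -24098*(-30922) = 745158356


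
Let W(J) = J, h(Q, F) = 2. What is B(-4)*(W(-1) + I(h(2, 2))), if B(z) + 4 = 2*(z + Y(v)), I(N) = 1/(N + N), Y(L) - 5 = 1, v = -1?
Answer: 0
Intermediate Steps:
Y(L) = 6 (Y(L) = 5 + 1 = 6)
I(N) = 1/(2*N)
B(z) = 8 + 2*z (B(z) = -4 + 2*(z + 6) = -4 + 2*(6 + z) = -4 + (12 + 2*z) = 8 + 2*z)
B(-4)*(W(-1) + I(h(2, 2))) = (8 + 2*(-4))*(-1 + (1/2)/2) = (8 - 8)*(-1 + (1/2)*(1/2)) = 0*(-1 + 1/4) = 0*(-3/4) = 0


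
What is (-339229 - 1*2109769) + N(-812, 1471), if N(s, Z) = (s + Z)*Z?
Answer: -1479609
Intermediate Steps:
N(s, Z) = Z*(Z + s) (N(s, Z) = (Z + s)*Z = Z*(Z + s))
(-339229 - 1*2109769) + N(-812, 1471) = (-339229 - 1*2109769) + 1471*(1471 - 812) = (-339229 - 2109769) + 1471*659 = -2448998 + 969389 = -1479609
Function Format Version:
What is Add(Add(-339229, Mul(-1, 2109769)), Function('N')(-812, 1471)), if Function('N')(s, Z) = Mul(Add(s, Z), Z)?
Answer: -1479609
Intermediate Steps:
Function('N')(s, Z) = Mul(Z, Add(Z, s)) (Function('N')(s, Z) = Mul(Add(Z, s), Z) = Mul(Z, Add(Z, s)))
Add(Add(-339229, Mul(-1, 2109769)), Function('N')(-812, 1471)) = Add(Add(-339229, Mul(-1, 2109769)), Mul(1471, Add(1471, -812))) = Add(Add(-339229, -2109769), Mul(1471, 659)) = Add(-2448998, 969389) = -1479609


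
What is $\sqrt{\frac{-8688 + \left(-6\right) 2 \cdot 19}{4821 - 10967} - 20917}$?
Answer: $\frac{i \sqrt{197512413259}}{3073} \approx 144.62 i$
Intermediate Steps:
$\sqrt{\frac{-8688 + \left(-6\right) 2 \cdot 19}{4821 - 10967} - 20917} = \sqrt{\frac{-8688 - 228}{-6146} - 20917} = \sqrt{\left(-8688 - 228\right) \left(- \frac{1}{6146}\right) - 20917} = \sqrt{\left(-8916\right) \left(- \frac{1}{6146}\right) - 20917} = \sqrt{\frac{4458}{3073} - 20917} = \sqrt{- \frac{64273483}{3073}} = \frac{i \sqrt{197512413259}}{3073}$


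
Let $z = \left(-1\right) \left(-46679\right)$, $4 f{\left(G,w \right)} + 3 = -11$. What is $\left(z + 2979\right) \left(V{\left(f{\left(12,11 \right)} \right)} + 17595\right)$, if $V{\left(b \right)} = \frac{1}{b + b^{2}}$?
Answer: $\frac{4368690926}{5} \approx 8.7374 \cdot 10^{8}$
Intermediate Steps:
$f{\left(G,w \right)} = - \frac{7}{2}$ ($f{\left(G,w \right)} = - \frac{3}{4} + \frac{1}{4} \left(-11\right) = - \frac{3}{4} - \frac{11}{4} = - \frac{7}{2}$)
$z = 46679$
$\left(z + 2979\right) \left(V{\left(f{\left(12,11 \right)} \right)} + 17595\right) = \left(46679 + 2979\right) \left(\frac{1}{\left(- \frac{7}{2}\right) \left(1 - \frac{7}{2}\right)} + 17595\right) = 49658 \left(- \frac{2}{7 \left(- \frac{5}{2}\right)} + 17595\right) = 49658 \left(\left(- \frac{2}{7}\right) \left(- \frac{2}{5}\right) + 17595\right) = 49658 \left(\frac{4}{35} + 17595\right) = 49658 \cdot \frac{615829}{35} = \frac{4368690926}{5}$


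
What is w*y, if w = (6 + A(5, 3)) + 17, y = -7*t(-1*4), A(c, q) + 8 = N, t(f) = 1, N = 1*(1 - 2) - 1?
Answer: -91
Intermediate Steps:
N = -2 (N = 1*(-1) - 1 = -1 - 1 = -2)
A(c, q) = -10 (A(c, q) = -8 - 2 = -10)
y = -7 (y = -7*1 = -7)
w = 13 (w = (6 - 10) + 17 = -4 + 17 = 13)
w*y = 13*(-7) = -91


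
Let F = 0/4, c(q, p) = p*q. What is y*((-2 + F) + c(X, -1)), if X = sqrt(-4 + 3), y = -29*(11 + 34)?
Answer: 2610 + 1305*I ≈ 2610.0 + 1305.0*I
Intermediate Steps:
y = -1305 (y = -29*45 = -1305)
X = I (X = sqrt(-1) = I ≈ 1.0*I)
F = 0 (F = 0*(1/4) = 0)
y*((-2 + F) + c(X, -1)) = -1305*((-2 + 0) - I) = -1305*(-2 - I) = 2610 + 1305*I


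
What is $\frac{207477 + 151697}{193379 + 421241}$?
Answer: $\frac{179587}{307310} \approx 0.58438$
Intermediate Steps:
$\frac{207477 + 151697}{193379 + 421241} = \frac{359174}{614620} = 359174 \cdot \frac{1}{614620} = \frac{179587}{307310}$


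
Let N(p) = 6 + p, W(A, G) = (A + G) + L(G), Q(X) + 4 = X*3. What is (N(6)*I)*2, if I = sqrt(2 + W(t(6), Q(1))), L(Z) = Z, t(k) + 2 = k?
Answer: 48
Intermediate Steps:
Q(X) = -4 + 3*X (Q(X) = -4 + X*3 = -4 + 3*X)
t(k) = -2 + k
W(A, G) = A + 2*G (W(A, G) = (A + G) + G = A + 2*G)
I = 2 (I = sqrt(2 + ((-2 + 6) + 2*(-4 + 3*1))) = sqrt(2 + (4 + 2*(-4 + 3))) = sqrt(2 + (4 + 2*(-1))) = sqrt(2 + (4 - 2)) = sqrt(2 + 2) = sqrt(4) = 2)
(N(6)*I)*2 = ((6 + 6)*2)*2 = (12*2)*2 = 24*2 = 48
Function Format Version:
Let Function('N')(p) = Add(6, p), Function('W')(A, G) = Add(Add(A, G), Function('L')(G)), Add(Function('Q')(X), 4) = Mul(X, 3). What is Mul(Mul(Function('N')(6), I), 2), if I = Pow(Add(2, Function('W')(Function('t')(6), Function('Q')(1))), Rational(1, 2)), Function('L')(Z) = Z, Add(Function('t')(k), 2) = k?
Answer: 48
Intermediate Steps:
Function('Q')(X) = Add(-4, Mul(3, X)) (Function('Q')(X) = Add(-4, Mul(X, 3)) = Add(-4, Mul(3, X)))
Function('t')(k) = Add(-2, k)
Function('W')(A, G) = Add(A, Mul(2, G)) (Function('W')(A, G) = Add(Add(A, G), G) = Add(A, Mul(2, G)))
I = 2 (I = Pow(Add(2, Add(Add(-2, 6), Mul(2, Add(-4, Mul(3, 1))))), Rational(1, 2)) = Pow(Add(2, Add(4, Mul(2, Add(-4, 3)))), Rational(1, 2)) = Pow(Add(2, Add(4, Mul(2, -1))), Rational(1, 2)) = Pow(Add(2, Add(4, -2)), Rational(1, 2)) = Pow(Add(2, 2), Rational(1, 2)) = Pow(4, Rational(1, 2)) = 2)
Mul(Mul(Function('N')(6), I), 2) = Mul(Mul(Add(6, 6), 2), 2) = Mul(Mul(12, 2), 2) = Mul(24, 2) = 48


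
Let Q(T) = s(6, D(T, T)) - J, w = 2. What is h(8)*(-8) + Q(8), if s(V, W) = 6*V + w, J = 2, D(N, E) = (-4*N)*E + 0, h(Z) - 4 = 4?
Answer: -28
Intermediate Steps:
h(Z) = 8 (h(Z) = 4 + 4 = 8)
D(N, E) = -4*E*N (D(N, E) = -4*E*N + 0 = -4*E*N)
s(V, W) = 2 + 6*V (s(V, W) = 6*V + 2 = 2 + 6*V)
Q(T) = 36 (Q(T) = (2 + 6*6) - 1*2 = (2 + 36) - 2 = 38 - 2 = 36)
h(8)*(-8) + Q(8) = 8*(-8) + 36 = -64 + 36 = -28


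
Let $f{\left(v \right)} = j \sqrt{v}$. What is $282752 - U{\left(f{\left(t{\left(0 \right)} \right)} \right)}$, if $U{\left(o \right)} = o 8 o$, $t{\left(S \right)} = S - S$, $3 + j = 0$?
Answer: $282752$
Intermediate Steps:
$j = -3$ ($j = -3 + 0 = -3$)
$t{\left(S \right)} = 0$
$f{\left(v \right)} = - 3 \sqrt{v}$
$U{\left(o \right)} = 8 o^{2}$ ($U{\left(o \right)} = 8 o o = 8 o^{2}$)
$282752 - U{\left(f{\left(t{\left(0 \right)} \right)} \right)} = 282752 - 8 \left(- 3 \sqrt{0}\right)^{2} = 282752 - 8 \left(\left(-3\right) 0\right)^{2} = 282752 - 8 \cdot 0^{2} = 282752 - 8 \cdot 0 = 282752 - 0 = 282752 + 0 = 282752$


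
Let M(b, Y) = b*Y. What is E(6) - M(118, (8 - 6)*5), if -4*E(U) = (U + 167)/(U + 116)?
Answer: -576013/488 ≈ -1180.4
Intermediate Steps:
M(b, Y) = Y*b
E(U) = -(167 + U)/(4*(116 + U)) (E(U) = -(U + 167)/(4*(U + 116)) = -(167 + U)/(4*(116 + U)))
E(6) - M(118, (8 - 6)*5) = (-167 - 1*6)/(4*(116 + 6)) - (8 - 6)*5*118 = (¼)*(-167 - 6)/122 - 2*5*118 = (¼)*(1/122)*(-173) - 10*118 = -173/488 - 1*1180 = -173/488 - 1180 = -576013/488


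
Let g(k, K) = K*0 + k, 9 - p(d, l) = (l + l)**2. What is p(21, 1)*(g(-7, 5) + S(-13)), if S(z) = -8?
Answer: -75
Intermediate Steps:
p(d, l) = 9 - 4*l**2 (p(d, l) = 9 - (l + l)**2 = 9 - (2*l)**2 = 9 - 4*l**2)
g(k, K) = k (g(k, K) = 0 + k = k)
p(21, 1)*(g(-7, 5) + S(-13)) = (9 - 4*1**2)*(-7 - 8) = (9 - 4*1)*(-15) = (9 - 4)*(-15) = 5*(-15) = -75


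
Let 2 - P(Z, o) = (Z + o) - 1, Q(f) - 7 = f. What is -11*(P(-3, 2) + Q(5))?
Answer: -176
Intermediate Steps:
Q(f) = 7 + f
P(Z, o) = 3 - Z - o (P(Z, o) = 2 - ((Z + o) - 1) = 2 - (-1 + Z + o) = 2 + (1 - Z - o) = 3 - Z - o)
-11*(P(-3, 2) + Q(5)) = -11*((3 - 1*(-3) - 1*2) + (7 + 5)) = -11*((3 + 3 - 2) + 12) = -11*(4 + 12) = -11*16 = -176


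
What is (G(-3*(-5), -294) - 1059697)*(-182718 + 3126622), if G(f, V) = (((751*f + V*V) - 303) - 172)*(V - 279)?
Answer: -167126004141280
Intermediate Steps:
G(f, V) = (-279 + V)*(-475 + V² + 751*f) (G(f, V) = (((751*f + V²) - 303) - 172)*(-279 + V) = (((V² + 751*f) - 303) - 172)*(-279 + V) = ((-303 + V² + 751*f) - 172)*(-279 + V) = (-475 + V² + 751*f)*(-279 + V) = (-279 + V)*(-475 + V² + 751*f))
(G(-3*(-5), -294) - 1059697)*(-182718 + 3126622) = ((132525 + (-294)³ - (-628587)*(-5) - 475*(-294) - 279*(-294)² + 751*(-294)*(-3*(-5))) - 1059697)*(-182718 + 3126622) = ((132525 - 25412184 - 209529*15 + 139650 - 279*86436 + 751*(-294)*15) - 1059697)*2943904 = ((132525 - 25412184 - 3142935 + 139650 - 24115644 - 3311910) - 1059697)*2943904 = (-55710498 - 1059697)*2943904 = -56770195*2943904 = -167126004141280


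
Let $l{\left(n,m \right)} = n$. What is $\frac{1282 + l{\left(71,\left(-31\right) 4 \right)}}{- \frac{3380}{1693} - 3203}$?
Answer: $- \frac{2290629}{5426059} \approx -0.42215$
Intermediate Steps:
$\frac{1282 + l{\left(71,\left(-31\right) 4 \right)}}{- \frac{3380}{1693} - 3203} = \frac{1282 + 71}{- \frac{3380}{1693} - 3203} = \frac{1353}{\left(-3380\right) \frac{1}{1693} - 3203} = \frac{1353}{- \frac{3380}{1693} - 3203} = \frac{1353}{- \frac{5426059}{1693}} = 1353 \left(- \frac{1693}{5426059}\right) = - \frac{2290629}{5426059}$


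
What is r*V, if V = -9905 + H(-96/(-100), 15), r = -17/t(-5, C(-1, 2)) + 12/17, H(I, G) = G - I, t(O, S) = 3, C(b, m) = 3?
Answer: 62560322/1275 ≈ 49067.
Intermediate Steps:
r = -253/51 (r = -17/3 + 12/17 = -253/51 ≈ -4.9608)
V = -247274/25 (V = -9905 + (15 - (-96)/(-100)) = -9905 + (15 - (-96)*(-1)/100) = -9905 + (15 - 1*24/25) = -9905 + (15 - 24/25) = -9905 + 351/25 = -247274/25 ≈ -9891.0)
r*V = -253/51*(-247274/25) = 62560322/1275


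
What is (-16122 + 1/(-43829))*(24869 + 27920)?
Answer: -37301295416671/43829 ≈ -8.5106e+8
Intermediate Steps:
(-16122 + 1/(-43829))*(24869 + 27920) = (-16122 - 1/43829)*52789 = -706611139/43829*52789 = -37301295416671/43829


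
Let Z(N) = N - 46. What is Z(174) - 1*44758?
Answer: -44630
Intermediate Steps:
Z(N) = -46 + N
Z(174) - 1*44758 = (-46 + 174) - 1*44758 = 128 - 44758 = -44630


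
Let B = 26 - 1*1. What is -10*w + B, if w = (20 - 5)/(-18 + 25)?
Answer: 25/7 ≈ 3.5714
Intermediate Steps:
w = 15/7 ≈ 2.1429
B = 25 (B = 26 - 1 = 25)
-10*w + B = -10*15/7 + 25 = -150/7 + 25 = 25/7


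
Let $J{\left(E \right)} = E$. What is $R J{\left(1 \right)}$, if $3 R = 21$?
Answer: $7$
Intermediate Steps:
$R = 7$ ($R = \frac{1}{3} \cdot 21 = 7$)
$R J{\left(1 \right)} = 7 \cdot 1 = 7$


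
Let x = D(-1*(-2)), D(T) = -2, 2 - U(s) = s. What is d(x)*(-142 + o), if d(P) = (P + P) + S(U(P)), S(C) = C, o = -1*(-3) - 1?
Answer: 0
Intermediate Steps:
U(s) = 2 - s
o = 2 (o = 3 - 1 = 2)
x = -2
d(P) = 2 + P (d(P) = (P + P) + (2 - P) = 2*P + (2 - P) = 2 + P)
d(x)*(-142 + o) = (2 - 2)*(-142 + 2) = 0*(-140) = 0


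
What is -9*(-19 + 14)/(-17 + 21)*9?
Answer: 405/4 ≈ 101.25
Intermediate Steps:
-9*(-19 + 14)/(-17 + 21)*9 = -(-45)/4*9 = -9*(-5/4)*9 = (45/4)*9 = 405/4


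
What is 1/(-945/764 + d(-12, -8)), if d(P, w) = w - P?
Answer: 764/2111 ≈ 0.36191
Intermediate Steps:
1/(-945/764 + d(-12, -8)) = 1/(-945/764 + (-8 - 1*(-12))) = 1/(-945*1/764 + (-8 + 12)) = 1/(-945/764 + 4) = 1/(2111/764) = 764/2111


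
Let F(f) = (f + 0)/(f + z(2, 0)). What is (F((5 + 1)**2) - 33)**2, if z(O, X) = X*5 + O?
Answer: 370881/361 ≈ 1027.4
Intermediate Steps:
z(O, X) = O + 5*X (z(O, X) = 5*X + O = O + 5*X)
F(f) = f/(2 + f) (F(f) = (f + 0)/(f + (2 + 5*0)) = f/(f + (2 + 0)) = f/(f + 2) = f/(2 + f))
(F((5 + 1)**2) - 33)**2 = ((5 + 1)**2/(2 + (5 + 1)**2) - 33)**2 = (6**2/(2 + 6**2) - 33)**2 = (36/(2 + 36) - 33)**2 = (36/38 - 33)**2 = (36*(1/38) - 33)**2 = (18/19 - 33)**2 = (-609/19)**2 = 370881/361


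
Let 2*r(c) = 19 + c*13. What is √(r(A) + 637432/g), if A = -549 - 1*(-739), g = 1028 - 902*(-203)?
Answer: √42312556034130/184134 ≈ 35.326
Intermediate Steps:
g = 184134 (g = 1028 + 183106 = 184134)
A = 190 (A = -549 + 739 = 190)
r(c) = 19/2 + 13*c/2 (r(c) = (19 + c*13)/2 = (19 + 13*c)/2 = 19/2 + 13*c/2)
√(r(A) + 637432/g) = √((19/2 + (13/2)*190) + 637432/184134) = √((19/2 + 1235) + 637432*(1/184134)) = √(2489/2 + 318716/92067) = √(229792195/184134) = √42312556034130/184134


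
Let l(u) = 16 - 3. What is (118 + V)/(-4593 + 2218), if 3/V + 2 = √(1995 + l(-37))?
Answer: -39413/793250 - √502/793250 ≈ -0.049714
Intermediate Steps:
l(u) = 13
V = 3/(-2 + 2*√502) (V = 3/(-2 + √(1995 + 13)) = 3/(-2 + √2008) = 3/(-2 + 2*√502) ≈ 0.070076)
(118 + V)/(-4593 + 2218) = (118 + (1/334 + √502/334))/(-4593 + 2218) = (39413/334 + √502/334)/(-2375) = (39413/334 + √502/334)*(-1/2375) = -39413/793250 - √502/793250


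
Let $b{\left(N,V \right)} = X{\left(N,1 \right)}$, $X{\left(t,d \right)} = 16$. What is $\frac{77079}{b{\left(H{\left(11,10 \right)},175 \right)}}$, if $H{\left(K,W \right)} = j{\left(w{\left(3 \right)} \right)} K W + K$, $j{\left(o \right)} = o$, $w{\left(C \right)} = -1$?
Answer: $\frac{77079}{16} \approx 4817.4$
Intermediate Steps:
$H{\left(K,W \right)} = K - K W$ ($H{\left(K,W \right)} = - K W + K = K - K W$)
$b{\left(N,V \right)} = 16$
$\frac{77079}{b{\left(H{\left(11,10 \right)},175 \right)}} = \frac{77079}{16}$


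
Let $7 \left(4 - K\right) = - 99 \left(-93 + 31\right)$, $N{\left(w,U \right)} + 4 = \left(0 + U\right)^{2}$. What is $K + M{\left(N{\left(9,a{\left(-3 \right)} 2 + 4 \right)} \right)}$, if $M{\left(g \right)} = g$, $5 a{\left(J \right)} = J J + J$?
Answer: $- \frac{146282}{175} \approx -835.9$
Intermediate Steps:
$a{\left(J \right)} = \frac{J}{5} + \frac{J^{2}}{5}$ ($a{\left(J \right)} = \frac{J J + J}{5} = \frac{J^{2} + J}{5} = \frac{J + J^{2}}{5} = \frac{J}{5} + \frac{J^{2}}{5}$)
$N{\left(w,U \right)} = -4 + U^{2}$ ($N{\left(w,U \right)} = -4 + \left(0 + U\right)^{2} = -4 + U^{2}$)
$K = - \frac{6110}{7}$ ($K = 4 - \frac{\left(-99\right) \left(-93 + 31\right)}{7} = 4 - \frac{\left(-99\right) \left(-62\right)}{7} = 4 - \frac{6138}{7} = - \frac{6110}{7} \approx -872.86$)
$K + M{\left(N{\left(9,a{\left(-3 \right)} 2 + 4 \right)} \right)} = - \frac{6110}{7} - \left(4 - \left(\frac{1}{5} \left(-3\right) \left(1 - 3\right) 2 + 4\right)^{2}\right) = - \frac{6110}{7} - \left(4 - \left(\frac{1}{5} \left(-3\right) \left(-2\right) 2 + 4\right)^{2}\right) = - \frac{6110}{7} - \left(4 - \left(\frac{6}{5} \cdot 2 + 4\right)^{2}\right) = - \frac{6110}{7} - \left(4 - \left(\frac{12}{5} + 4\right)^{2}\right) = - \frac{6110}{7} - \left(4 - \left(\frac{32}{5}\right)^{2}\right) = - \frac{6110}{7} + \left(-4 + \frac{1024}{25}\right) = - \frac{6110}{7} + \frac{924}{25} = - \frac{146282}{175}$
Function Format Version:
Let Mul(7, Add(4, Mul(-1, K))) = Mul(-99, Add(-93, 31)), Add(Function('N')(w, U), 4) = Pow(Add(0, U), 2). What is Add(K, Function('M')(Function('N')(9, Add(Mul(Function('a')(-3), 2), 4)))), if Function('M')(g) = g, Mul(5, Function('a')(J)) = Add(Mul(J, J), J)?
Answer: Rational(-146282, 175) ≈ -835.90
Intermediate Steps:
Function('a')(J) = Add(Mul(Rational(1, 5), J), Mul(Rational(1, 5), Pow(J, 2))) (Function('a')(J) = Mul(Rational(1, 5), Add(Mul(J, J), J)) = Mul(Rational(1, 5), Add(Pow(J, 2), J)) = Mul(Rational(1, 5), Add(J, Pow(J, 2))) = Add(Mul(Rational(1, 5), J), Mul(Rational(1, 5), Pow(J, 2))))
Function('N')(w, U) = Add(-4, Pow(U, 2)) (Function('N')(w, U) = Add(-4, Pow(Add(0, U), 2)) = Add(-4, Pow(U, 2)))
K = Rational(-6110, 7) (K = Add(4, Mul(Rational(-1, 7), Mul(-99, Add(-93, 31)))) = Add(4, Mul(Rational(-1, 7), Mul(-99, -62))) = Add(4, Mul(Rational(-1, 7), 6138)) = Add(4, Rational(-6138, 7)) = Rational(-6110, 7) ≈ -872.86)
Add(K, Function('M')(Function('N')(9, Add(Mul(Function('a')(-3), 2), 4)))) = Add(Rational(-6110, 7), Add(-4, Pow(Add(Mul(Mul(Rational(1, 5), -3, Add(1, -3)), 2), 4), 2))) = Add(Rational(-6110, 7), Add(-4, Pow(Add(Mul(Mul(Rational(1, 5), -3, -2), 2), 4), 2))) = Add(Rational(-6110, 7), Add(-4, Pow(Add(Mul(Rational(6, 5), 2), 4), 2))) = Add(Rational(-6110, 7), Add(-4, Pow(Add(Rational(12, 5), 4), 2))) = Add(Rational(-6110, 7), Add(-4, Pow(Rational(32, 5), 2))) = Add(Rational(-6110, 7), Add(-4, Rational(1024, 25))) = Add(Rational(-6110, 7), Rational(924, 25)) = Rational(-146282, 175)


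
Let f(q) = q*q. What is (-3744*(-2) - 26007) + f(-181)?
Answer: 14242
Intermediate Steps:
f(q) = q²
(-3744*(-2) - 26007) + f(-181) = (-3744*(-2) - 26007) + (-181)² = (7488 - 26007) + 32761 = -18519 + 32761 = 14242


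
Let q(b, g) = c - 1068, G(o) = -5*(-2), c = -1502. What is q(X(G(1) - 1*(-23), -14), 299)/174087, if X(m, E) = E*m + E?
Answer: -2570/174087 ≈ -0.014763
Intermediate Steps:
G(o) = 10
X(m, E) = E + E*m
q(b, g) = -2570 (q(b, g) = -1502 - 1068 = -2570)
q(X(G(1) - 1*(-23), -14), 299)/174087 = -2570/174087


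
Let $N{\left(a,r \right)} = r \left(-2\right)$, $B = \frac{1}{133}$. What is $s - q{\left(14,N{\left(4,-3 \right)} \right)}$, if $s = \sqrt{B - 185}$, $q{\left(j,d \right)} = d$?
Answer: $-6 + \frac{2 i \sqrt{818083}}{133} \approx -6.0 + 13.601 i$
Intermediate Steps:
$B = \frac{1}{133} \approx 0.0075188$
$N{\left(a,r \right)} = - 2 r$
$s = \frac{2 i \sqrt{818083}}{133}$ ($s = \sqrt{\frac{1}{133} - 185} = \sqrt{- \frac{24604}{133}} = \frac{2 i \sqrt{818083}}{133} \approx 13.601 i$)
$s - q{\left(14,N{\left(4,-3 \right)} \right)} = \frac{2 i \sqrt{818083}}{133} - \left(-2\right) \left(-3\right) = \frac{2 i \sqrt{818083}}{133} - 6 = -6 + \frac{2 i \sqrt{818083}}{133}$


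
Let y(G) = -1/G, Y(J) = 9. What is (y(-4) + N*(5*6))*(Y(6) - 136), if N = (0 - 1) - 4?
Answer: 76073/4 ≈ 19018.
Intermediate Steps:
N = -5 (N = -1 - 4 = -5)
(y(-4) + N*(5*6))*(Y(6) - 136) = (-1/(-4) - 25*6)*(9 - 136) = (-1*(-1/4) - 5*30)*(-127) = (1/4 - 150)*(-127) = -599/4*(-127) = 76073/4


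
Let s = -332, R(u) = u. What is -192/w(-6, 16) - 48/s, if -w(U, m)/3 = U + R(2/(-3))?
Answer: -3924/415 ≈ -9.4554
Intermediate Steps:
w(U, m) = 2 - 3*U (w(U, m) = -3*(U + 2/(-3)) = -3*(U + 2*(-⅓)) = -3*(U - ⅔) = -3*(-⅔ + U) = 2 - 3*U)
-192/w(-6, 16) - 48/s = -192/(2 - 3*(-6)) - 48/(-332) = -192/(2 + 18) - 48*(-1/332) = -192/20 + 12/83 = -192*1/20 + 12/83 = -48/5 + 12/83 = -3924/415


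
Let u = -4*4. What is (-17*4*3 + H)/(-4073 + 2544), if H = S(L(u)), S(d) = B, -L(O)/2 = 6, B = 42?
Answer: 162/1529 ≈ 0.10595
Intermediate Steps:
u = -16
L(O) = -12 (L(O) = -2*6 = -12)
S(d) = 42
H = 42
(-17*4*3 + H)/(-4073 + 2544) = (-17*4*3 + 42)/(-4073 + 2544) = (-68*3 + 42)/(-1529) = (-204 + 42)*(-1/1529) = -162*(-1/1529) = 162/1529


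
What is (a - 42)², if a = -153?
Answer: 38025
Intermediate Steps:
(a - 42)² = (-153 - 42)² = (-195)² = 38025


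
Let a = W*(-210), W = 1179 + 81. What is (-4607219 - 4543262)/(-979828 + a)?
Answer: 9150481/1244428 ≈ 7.3532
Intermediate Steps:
W = 1260
a = -264600 (a = 1260*(-210) = -264600)
(-4607219 - 4543262)/(-979828 + a) = (-4607219 - 4543262)/(-979828 - 264600) = -9150481/(-1244428) = -9150481*(-1/1244428) = 9150481/1244428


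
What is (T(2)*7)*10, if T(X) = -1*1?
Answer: -70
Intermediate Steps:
T(X) = -1
(T(2)*7)*10 = -1*7*10 = -7*10 = -70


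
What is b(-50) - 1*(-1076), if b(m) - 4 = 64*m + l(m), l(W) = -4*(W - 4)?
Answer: -1904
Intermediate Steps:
l(W) = 16 - 4*W (l(W) = -4*(-4 + W) = 16 - 4*W)
b(m) = 20 + 60*m (b(m) = 4 + (64*m + (16 - 4*m)) = 4 + (16 + 60*m) = 20 + 60*m)
b(-50) - 1*(-1076) = (20 + 60*(-50)) - 1*(-1076) = (20 - 3000) + 1076 = -2980 + 1076 = -1904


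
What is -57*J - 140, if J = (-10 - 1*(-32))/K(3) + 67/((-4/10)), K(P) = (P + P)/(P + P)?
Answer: 16307/2 ≈ 8153.5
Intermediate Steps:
K(P) = 1 (K(P) = (2*P)/((2*P)) = (2*P)*(1/(2*P)) = 1)
J = -291/2 (J = (-10 - 1*(-32))/1 + 67/((-4/10)) = (-10 + 32)*1 + 67/((-4*⅒)) = 22*1 + 67/(-⅖) = 22 + 67*(-5/2) = 22 - 335/2 = -291/2 ≈ -145.50)
-57*J - 140 = -57*(-291/2) - 140 = 16587/2 - 140 = 16307/2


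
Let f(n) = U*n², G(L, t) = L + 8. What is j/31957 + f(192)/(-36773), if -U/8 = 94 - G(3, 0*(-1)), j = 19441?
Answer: 782948634965/1175154761 ≈ 666.25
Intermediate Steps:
G(L, t) = 8 + L
U = -664 (U = -8*(94 - (8 + 3)) = -8*(94 - 1*11) = -8*(94 - 11) = -8*83 = -664)
f(n) = -664*n²
j/31957 + f(192)/(-36773) = 19441/31957 - 664*192²/(-36773) = 19441*(1/31957) - 664*36864*(-1/36773) = 19441/31957 - 24477696*(-1/36773) = 19441/31957 + 24477696/36773 = 782948634965/1175154761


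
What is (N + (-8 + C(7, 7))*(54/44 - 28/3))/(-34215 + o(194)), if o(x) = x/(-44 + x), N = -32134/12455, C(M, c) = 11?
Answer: 110555595/140623466456 ≈ 0.00078618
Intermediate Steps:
N = -32134/12455 (N = -32134*1/12455 = -32134/12455 ≈ -2.5800)
(N + (-8 + C(7, 7))*(54/44 - 28/3))/(-34215 + o(194)) = (-32134/12455 + (-8 + 11)*(54/44 - 28/3))/(-34215 + 194/(-44 + 194)) = (-32134/12455 + 3*(54*(1/44) - 28*1/3))/(-34215 + 194/150) = (-32134/12455 + 3*(27/22 - 28/3))/(-34215 + 194*(1/150)) = (-32134/12455 + 3*(-535/66))/(-34215 + 97/75) = (-32134/12455 - 535/22)/(-2566028/75) = -7370373/274010*(-75/2566028) = 110555595/140623466456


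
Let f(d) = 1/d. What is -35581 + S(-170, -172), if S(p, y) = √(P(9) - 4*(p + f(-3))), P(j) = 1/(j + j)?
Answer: -35581 + √24530/6 ≈ -35555.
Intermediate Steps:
P(j) = 1/(2*j)
f(d) = 1/d
S(p, y) = √(25/18 - 4*p) (S(p, y) = √((½)/9 - 4*(p + 1/(-3))) = √((½)*(⅑) - 4*(p - ⅓)) = √(1/18 - 4*(-⅓ + p)) = √(1/18 + (4/3 - 4*p)) = √(25/18 - 4*p))
-35581 + S(-170, -172) = -35581 + √(50 - 144*(-170))/6 = -35581 + √(50 + 24480)/6 = -35581 + √24530/6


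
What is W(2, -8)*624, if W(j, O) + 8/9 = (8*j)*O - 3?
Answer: -246896/3 ≈ -82299.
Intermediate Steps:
W(j, O) = -35/9 + 8*O*j (W(j, O) = -8/9 + ((8*j)*O - 3) = -8/9 + (8*O*j - 3) = -8/9 + (-3 + 8*O*j) = -35/9 + 8*O*j)
W(2, -8)*624 = (-35/9 + 8*(-8)*2)*624 = (-35/9 - 128)*624 = -1187/9*624 = -246896/3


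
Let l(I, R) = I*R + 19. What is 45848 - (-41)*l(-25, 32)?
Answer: 13827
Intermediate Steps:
l(I, R) = 19 + I*R
45848 - (-41)*l(-25, 32) = 45848 - (-41)*(19 - 25*32) = 45848 - (-41)*(19 - 800) = 45848 - (-41)*(-781) = 45848 - 1*32021 = 45848 - 32021 = 13827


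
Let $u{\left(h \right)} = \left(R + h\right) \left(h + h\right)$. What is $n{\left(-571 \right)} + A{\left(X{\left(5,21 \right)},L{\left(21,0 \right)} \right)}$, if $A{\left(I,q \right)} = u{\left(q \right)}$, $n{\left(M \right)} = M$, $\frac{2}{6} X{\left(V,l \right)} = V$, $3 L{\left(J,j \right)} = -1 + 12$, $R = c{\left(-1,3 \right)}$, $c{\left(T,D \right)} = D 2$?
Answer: $- \frac{4501}{9} \approx -500.11$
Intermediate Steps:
$c{\left(T,D \right)} = 2 D$
$R = 6$ ($R = 2 \cdot 3 = 6$)
$L{\left(J,j \right)} = \frac{11}{3}$ ($L{\left(J,j \right)} = \frac{-1 + 12}{3} = \frac{1}{3} \cdot 11 = \frac{11}{3}$)
$X{\left(V,l \right)} = 3 V$
$u{\left(h \right)} = 2 h \left(6 + h\right)$ ($u{\left(h \right)} = \left(6 + h\right) \left(h + h\right) = \left(6 + h\right) 2 h = 2 h \left(6 + h\right)$)
$A{\left(I,q \right)} = 2 q \left(6 + q\right)$
$n{\left(-571 \right)} + A{\left(X{\left(5,21 \right)},L{\left(21,0 \right)} \right)} = -571 + 2 \cdot \frac{11}{3} \left(6 + \frac{11}{3}\right) = -571 + 2 \cdot \frac{11}{3} \cdot \frac{29}{3} = -571 + \frac{638}{9} = - \frac{4501}{9}$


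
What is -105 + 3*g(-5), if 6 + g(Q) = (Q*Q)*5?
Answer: 252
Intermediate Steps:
g(Q) = -6 + 5*Q² (g(Q) = -6 + (Q*Q)*5 = -6 + Q²*5 = -6 + 5*Q²)
-105 + 3*g(-5) = -105 + 3*(-6 + 5*(-5)²) = -105 + 3*(-6 + 5*25) = -105 + 3*(-6 + 125) = -105 + 3*119 = -105 + 357 = 252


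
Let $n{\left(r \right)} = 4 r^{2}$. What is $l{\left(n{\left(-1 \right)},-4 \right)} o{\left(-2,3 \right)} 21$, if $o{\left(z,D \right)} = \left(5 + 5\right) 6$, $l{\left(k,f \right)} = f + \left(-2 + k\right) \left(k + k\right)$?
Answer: $15120$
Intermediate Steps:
$l{\left(k,f \right)} = f + 2 k \left(-2 + k\right)$ ($l{\left(k,f \right)} = f + \left(-2 + k\right) 2 k = f + 2 k \left(-2 + k\right)$)
$o{\left(z,D \right)} = 60$ ($o{\left(z,D \right)} = 10 \cdot 6 = 60$)
$l{\left(n{\left(-1 \right)},-4 \right)} o{\left(-2,3 \right)} 21 = \left(-4 - 4 \cdot 4 \left(-1\right)^{2} + 2 \left(4 \left(-1\right)^{2}\right)^{2}\right) 60 \cdot 21 = \left(-4 - 4 \cdot 4 \cdot 1 + 2 \left(4 \cdot 1\right)^{2}\right) 60 \cdot 21 = \left(-4 - 16 + 2 \cdot 4^{2}\right) 60 \cdot 21 = \left(-4 - 16 + 2 \cdot 16\right) 60 \cdot 21 = \left(-4 - 16 + 32\right) 60 \cdot 21 = 12 \cdot 60 \cdot 21 = 720 \cdot 21 = 15120$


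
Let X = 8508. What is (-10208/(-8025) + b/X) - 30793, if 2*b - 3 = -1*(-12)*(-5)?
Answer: -1401571868099/45517800 ≈ -30792.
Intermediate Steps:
b = -57/2 (b = 3/2 + (-1*(-12)*(-5))/2 = 3/2 + (12*(-5))/2 = 3/2 + (½)*(-60) = 3/2 - 30 = -57/2 ≈ -28.500)
(-10208/(-8025) + b/X) - 30793 = (-10208/(-8025) - 57/2/8508) - 30793 = (-10208*(-1/8025) - 57/2*1/8508) - 30793 = (10208/8025 - 19/5672) - 30793 = 57747301/45517800 - 30793 = -1401571868099/45517800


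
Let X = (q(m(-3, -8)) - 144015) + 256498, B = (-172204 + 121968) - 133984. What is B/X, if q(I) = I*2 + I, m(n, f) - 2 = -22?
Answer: -3020/1843 ≈ -1.6386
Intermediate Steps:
m(n, f) = -20 (m(n, f) = 2 - 22 = -20)
B = -184220 (B = -50236 - 133984 = -184220)
q(I) = 3*I (q(I) = 2*I + I = 3*I)
X = 112423 (X = (3*(-20) - 144015) + 256498 = (-60 - 144015) + 256498 = -144075 + 256498 = 112423)
B/X = -184220/112423 = -184220*1/112423 = -3020/1843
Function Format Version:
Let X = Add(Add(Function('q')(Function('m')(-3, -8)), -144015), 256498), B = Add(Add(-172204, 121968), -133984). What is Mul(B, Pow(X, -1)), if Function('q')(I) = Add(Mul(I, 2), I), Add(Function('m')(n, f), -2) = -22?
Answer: Rational(-3020, 1843) ≈ -1.6386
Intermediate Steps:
Function('m')(n, f) = -20 (Function('m')(n, f) = Add(2, -22) = -20)
B = -184220 (B = Add(-50236, -133984) = -184220)
Function('q')(I) = Mul(3, I) (Function('q')(I) = Add(Mul(2, I), I) = Mul(3, I))
X = 112423 (X = Add(Add(Mul(3, -20), -144015), 256498) = Add(Add(-60, -144015), 256498) = Add(-144075, 256498) = 112423)
Mul(B, Pow(X, -1)) = Mul(-184220, Pow(112423, -1)) = Mul(-184220, Rational(1, 112423)) = Rational(-3020, 1843)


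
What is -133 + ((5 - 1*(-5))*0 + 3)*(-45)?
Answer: -268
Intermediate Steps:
-133 + ((5 - 1*(-5))*0 + 3)*(-45) = -133 + ((5 + 5)*0 + 3)*(-45) = -133 + (10*0 + 3)*(-45) = -133 + (0 + 3)*(-45) = -133 + 3*(-45) = -133 - 135 = -268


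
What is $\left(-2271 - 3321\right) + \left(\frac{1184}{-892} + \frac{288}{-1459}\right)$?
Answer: $- \frac{1819892432}{325357} \approx -5593.5$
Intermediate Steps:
$\left(-2271 - 3321\right) + \left(\frac{1184}{-892} + \frac{288}{-1459}\right) = -5592 + \left(1184 \left(- \frac{1}{892}\right) + 288 \left(- \frac{1}{1459}\right)\right) = -5592 - \frac{496088}{325357} = - \frac{1819892432}{325357}$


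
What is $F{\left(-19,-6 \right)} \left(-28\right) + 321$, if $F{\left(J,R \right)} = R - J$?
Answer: $-43$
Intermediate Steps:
$F{\left(-19,-6 \right)} \left(-28\right) + 321 = \left(-6 - -19\right) \left(-28\right) + 321 = \left(-6 + 19\right) \left(-28\right) + 321 = 13 \left(-28\right) + 321 = -364 + 321 = -43$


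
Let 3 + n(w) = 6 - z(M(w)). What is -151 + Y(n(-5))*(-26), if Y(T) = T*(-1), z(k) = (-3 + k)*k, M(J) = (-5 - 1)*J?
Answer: -21133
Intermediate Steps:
M(J) = -6*J
z(k) = k*(-3 + k)
n(w) = 3 + 6*w*(-3 - 6*w) (n(w) = -3 + (6 - (-6*w)*(-3 - 6*w)) = -3 + (6 - (-6)*w*(-3 - 6*w)) = -3 + (6 + 6*w*(-3 - 6*w)) = 3 + 6*w*(-3 - 6*w))
Y(T) = -T
-151 + Y(n(-5))*(-26) = -151 - (3 - 36*(-5)**2 - 18*(-5))*(-26) = -151 - (3 - 36*25 + 90)*(-26) = -151 - (3 - 900 + 90)*(-26) = -151 - 1*(-807)*(-26) = -151 + 807*(-26) = -151 - 20982 = -21133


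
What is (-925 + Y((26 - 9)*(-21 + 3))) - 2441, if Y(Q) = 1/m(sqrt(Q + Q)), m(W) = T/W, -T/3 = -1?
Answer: -3366 + 2*I*sqrt(17) ≈ -3366.0 + 8.2462*I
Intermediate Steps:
T = 3 (T = -3*(-1) = 3)
m(W) = 3/W
Y(Q) = sqrt(2)*sqrt(Q)/3 (Y(Q) = 1/(3/(sqrt(Q + Q))) = 1/(3/(sqrt(2*Q))) = 1/(3/((sqrt(2)*sqrt(Q)))) = 1/(3*(sqrt(2)/(2*sqrt(Q)))) = 1/(3*sqrt(2)/(2*sqrt(Q))) = sqrt(2)*sqrt(Q)/3)
(-925 + Y((26 - 9)*(-21 + 3))) - 2441 = (-925 + sqrt(2)*sqrt((26 - 9)*(-21 + 3))/3) - 2441 = (-925 + sqrt(2)*sqrt(17*(-18))/3) - 2441 = (-925 + sqrt(2)*sqrt(-306)/3) - 2441 = (-925 + sqrt(2)*(3*I*sqrt(34))/3) - 2441 = (-925 + 2*I*sqrt(17)) - 2441 = -3366 + 2*I*sqrt(17)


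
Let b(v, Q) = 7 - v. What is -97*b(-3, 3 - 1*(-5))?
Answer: -970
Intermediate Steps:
-97*b(-3, 3 - 1*(-5)) = -97*(7 - 1*(-3)) = -97*(7 + 3) = -97*10 = -970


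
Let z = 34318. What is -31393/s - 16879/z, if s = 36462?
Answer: -423196768/312825729 ≈ -1.3528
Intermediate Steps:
-31393/s - 16879/z = -31393/36462 - 16879/34318 = -423196768/312825729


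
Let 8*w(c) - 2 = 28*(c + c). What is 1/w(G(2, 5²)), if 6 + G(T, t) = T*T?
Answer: -4/55 ≈ -0.072727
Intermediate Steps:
G(T, t) = -6 + T² (G(T, t) = -6 + T*T = -6 + T²)
w(c) = ¼ + 7*c (w(c) = ¼ + (28*(c + c))/8 = ¼ + (28*(2*c))/8 = ¼ + (56*c)/8 = ¼ + 7*c)
1/w(G(2, 5²)) = 1/(¼ + 7*(-6 + 2²)) = 1/(¼ + 7*(-6 + 4)) = 1/(¼ + 7*(-2)) = 1/(¼ - 14) = 1/(-55/4) = -4/55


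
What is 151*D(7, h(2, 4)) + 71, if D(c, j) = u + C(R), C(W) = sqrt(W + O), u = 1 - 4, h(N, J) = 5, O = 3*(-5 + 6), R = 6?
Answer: 71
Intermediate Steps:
O = 3 (O = 3*1 = 3)
u = -3
C(W) = sqrt(3 + W) (C(W) = sqrt(W + 3) = sqrt(3 + W))
D(c, j) = 0 (D(c, j) = -3 + sqrt(3 + 6) = -3 + sqrt(9) = -3 + 3 = 0)
151*D(7, h(2, 4)) + 71 = 151*0 + 71 = 0 + 71 = 71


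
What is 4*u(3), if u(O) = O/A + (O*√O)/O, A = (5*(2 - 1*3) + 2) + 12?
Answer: 4/3 + 4*√3 ≈ 8.2615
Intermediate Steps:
A = 9 (A = (5*(2 - 3) + 2) + 12 = (5*(-1) + 2) + 12 = (-5 + 2) + 12 = -3 + 12 = 9)
u(O) = √O + O/9 (u(O) = O/9 + (O*√O)/O = O*(⅑) + O^(3/2)/O = O/9 + √O = √O + O/9)
4*u(3) = 4*(√3 + (⅑)*3) = 4*(√3 + ⅓) = 4*(⅓ + √3) = 4/3 + 4*√3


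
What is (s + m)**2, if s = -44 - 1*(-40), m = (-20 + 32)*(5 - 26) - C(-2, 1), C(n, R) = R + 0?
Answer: 66049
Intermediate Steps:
C(n, R) = R
m = -253 (m = (-20 + 32)*(5 - 26) - 1*1 = 12*(-21) - 1 = -252 - 1 = -253)
s = -4 (s = -44 + 40 = -4)
(s + m)**2 = (-4 - 253)**2 = (-257)**2 = 66049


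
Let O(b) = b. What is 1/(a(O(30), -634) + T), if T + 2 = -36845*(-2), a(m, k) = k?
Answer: 1/73054 ≈ 1.3689e-5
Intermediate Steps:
T = 73688 (T = -2 - 36845*(-2) = -2 + 73690 = 73688)
1/(a(O(30), -634) + T) = 1/(-634 + 73688) = 1/73054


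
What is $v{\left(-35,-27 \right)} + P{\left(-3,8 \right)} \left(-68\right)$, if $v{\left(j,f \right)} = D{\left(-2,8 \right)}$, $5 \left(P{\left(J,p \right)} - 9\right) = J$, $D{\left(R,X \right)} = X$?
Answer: $- \frac{2816}{5} \approx -563.2$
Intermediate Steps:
$P{\left(J,p \right)} = 9 + \frac{J}{5}$
$v{\left(j,f \right)} = 8$
$v{\left(-35,-27 \right)} + P{\left(-3,8 \right)} \left(-68\right) = 8 + \left(9 + \frac{1}{5} \left(-3\right)\right) \left(-68\right) = 8 + \left(9 - \frac{3}{5}\right) \left(-68\right) = 8 + \frac{42}{5} \left(-68\right) = 8 - \frac{2856}{5} = - \frac{2816}{5}$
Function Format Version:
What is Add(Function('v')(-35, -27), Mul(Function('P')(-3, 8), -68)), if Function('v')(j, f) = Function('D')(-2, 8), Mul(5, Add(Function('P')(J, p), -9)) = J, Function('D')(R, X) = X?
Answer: Rational(-2816, 5) ≈ -563.20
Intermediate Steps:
Function('P')(J, p) = Add(9, Mul(Rational(1, 5), J))
Function('v')(j, f) = 8
Add(Function('v')(-35, -27), Mul(Function('P')(-3, 8), -68)) = Add(8, Mul(Add(9, Mul(Rational(1, 5), -3)), -68)) = Add(8, Mul(Add(9, Rational(-3, 5)), -68)) = Add(8, Mul(Rational(42, 5), -68)) = Add(8, Rational(-2856, 5)) = Rational(-2816, 5)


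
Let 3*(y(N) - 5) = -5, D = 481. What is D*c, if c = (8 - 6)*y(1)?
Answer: 9620/3 ≈ 3206.7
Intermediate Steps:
y(N) = 10/3 (y(N) = 5 + (1/3)*(-5) = 5 - 5/3 = 10/3)
c = 20/3 (c = (8 - 6)*(10/3) = 2*(10/3) = 20/3 ≈ 6.6667)
D*c = 481*(20/3) = 9620/3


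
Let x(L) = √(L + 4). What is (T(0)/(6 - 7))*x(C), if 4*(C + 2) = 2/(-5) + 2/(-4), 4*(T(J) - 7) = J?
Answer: -7*√710/20 ≈ -9.3260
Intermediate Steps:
T(J) = 7 + J/4
C = -89/40 (C = -2 + (2/(-5) + 2/(-4))/4 = -2 + (2*(-⅕) + 2*(-¼))/4 = -2 + (-⅖ - ½)/4 = -2 + (¼)*(-9/10) = -2 - 9/40 = -89/40 ≈ -2.2250)
x(L) = √(4 + L)
(T(0)/(6 - 7))*x(C) = ((7 + (¼)*0)/(6 - 7))*√(4 - 89/40) = ((7 + 0)/(-1))*√(71/40) = (7*(-1))*(√710/20) = -7*√710/20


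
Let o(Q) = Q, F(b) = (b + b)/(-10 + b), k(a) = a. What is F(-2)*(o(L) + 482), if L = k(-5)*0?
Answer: 482/3 ≈ 160.67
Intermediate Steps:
F(b) = 2*b/(-10 + b) (F(b) = (2*b)/(-10 + b) = 2*b/(-10 + b))
L = 0 (L = -5*0 = 0)
F(-2)*(o(L) + 482) = (2*(-2)/(-10 - 2))*(0 + 482) = (2*(-2)/(-12))*482 = (2*(-2)*(-1/12))*482 = (1/3)*482 = 482/3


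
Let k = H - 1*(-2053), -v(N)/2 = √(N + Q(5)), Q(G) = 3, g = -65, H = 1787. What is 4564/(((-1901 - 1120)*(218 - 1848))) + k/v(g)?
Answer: 14/15105 + 960*I*√62/31 ≈ 0.00092685 + 243.84*I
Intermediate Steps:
v(N) = -2*√(3 + N) (v(N) = -2*√(N + 3) = -2*√(3 + N))
k = 3840 (k = 1787 - 1*(-2053) = 1787 + 2053 = 3840)
4564/(((-1901 - 1120)*(218 - 1848))) + k/v(g) = 4564/(((-1901 - 1120)*(218 - 1848))) + 3840/((-2*√(3 - 65))) = 4564/((-3021*(-1630))) + 3840/((-2*I*√62)) = 4564/4924230 + 3840/((-2*I*√62)) = 4564*(1/4924230) + 3840/((-2*I*√62)) = 14/15105 + 3840*(I*√62/124) = 14/15105 + 960*I*√62/31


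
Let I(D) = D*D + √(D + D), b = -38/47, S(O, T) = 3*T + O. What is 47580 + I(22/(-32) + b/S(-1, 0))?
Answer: 26906688601/565504 + √8554/188 ≈ 47581.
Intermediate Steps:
S(O, T) = O + 3*T
b = -38/47 (b = -38*1/47 = -38/47 ≈ -0.80851)
I(D) = D² + √2*√D (I(D) = D² + √(2*D) = D² + √2*√D)
47580 + I(22/(-32) + b/S(-1, 0)) = 47580 + ((22/(-32) - 38/(47*(-1 + 3*0)))² + √2*√(22/(-32) - 38/(47*(-1 + 3*0)))) = 47580 + ((22*(-1/32) - 38/(47*(-1 + 0)))² + √2*√(22*(-1/32) - 38/(47*(-1 + 0)))) = 47580 + ((-11/16 - 38/47/(-1))² + √2*√(-11/16 - 38/47/(-1))) = 47580 + ((-11/16 - 38/47*(-1))² + √2*√(-11/16 - 38/47*(-1))) = 47580 + ((-11/16 + 38/47)² + √2*√(-11/16 + 38/47)) = 47580 + ((91/752)² + √2*√(91/752)) = 47580 + (8281/565504 + √2*(√4277/188)) = 47580 + (8281/565504 + √8554/188) = 26906688601/565504 + √8554/188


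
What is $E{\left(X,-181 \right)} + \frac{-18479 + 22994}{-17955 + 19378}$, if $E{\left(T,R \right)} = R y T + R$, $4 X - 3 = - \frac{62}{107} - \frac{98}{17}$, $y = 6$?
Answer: $\frac{3779678563}{5176874} \approx 730.11$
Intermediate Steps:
$X = - \frac{6083}{7276}$ ($X = \frac{3}{4} + \frac{- \frac{62}{107} - \frac{98}{17}}{4} = \frac{3}{4} + \frac{1}{4} \left(- \frac{11540}{1819}\right) = \frac{3}{4} - \frac{2885}{1819} = - \frac{6083}{7276} \approx -0.83604$)
$E{\left(T,R \right)} = R + 6 R T$ ($E{\left(T,R \right)} = R 6 T + R = 6 R T + R = R + 6 R T$)
$E{\left(X,-181 \right)} + \frac{-18479 + 22994}{-17955 + 19378} = - 181 \left(1 + 6 \left(- \frac{6083}{7276}\right)\right) + \frac{-18479 + 22994}{-17955 + 19378} = - 181 \left(1 - \frac{18249}{3638}\right) + \frac{4515}{1423} = \left(-181\right) \left(- \frac{14611}{3638}\right) + 4515 \cdot \frac{1}{1423} = \frac{2644591}{3638} + \frac{4515}{1423} = \frac{3779678563}{5176874}$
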